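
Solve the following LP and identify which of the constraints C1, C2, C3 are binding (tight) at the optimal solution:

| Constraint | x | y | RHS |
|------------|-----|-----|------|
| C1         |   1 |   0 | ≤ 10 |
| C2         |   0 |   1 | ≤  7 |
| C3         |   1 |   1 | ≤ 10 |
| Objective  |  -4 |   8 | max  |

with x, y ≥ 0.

At x = 0, y = 7, compute slack b - a·x for each constraint:
  C1: 10 − 0 = 10  (slack)
  C2: 7 − 7 = 0  (binding)
  C3: 10 − 7 = 3  (slack)

Optimal: x = 0, y = 7
Binding: C2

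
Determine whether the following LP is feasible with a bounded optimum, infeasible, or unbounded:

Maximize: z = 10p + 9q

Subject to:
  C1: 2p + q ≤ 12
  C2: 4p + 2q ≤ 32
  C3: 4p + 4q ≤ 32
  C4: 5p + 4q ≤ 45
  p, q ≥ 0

Feasible with a bounded optimal solution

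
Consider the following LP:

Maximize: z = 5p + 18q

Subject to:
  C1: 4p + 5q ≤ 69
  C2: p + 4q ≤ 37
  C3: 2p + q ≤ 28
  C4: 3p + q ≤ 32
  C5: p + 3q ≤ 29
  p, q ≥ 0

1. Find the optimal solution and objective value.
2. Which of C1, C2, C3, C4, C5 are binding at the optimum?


1. p = 5, q = 8, z = 169
2. C2, C5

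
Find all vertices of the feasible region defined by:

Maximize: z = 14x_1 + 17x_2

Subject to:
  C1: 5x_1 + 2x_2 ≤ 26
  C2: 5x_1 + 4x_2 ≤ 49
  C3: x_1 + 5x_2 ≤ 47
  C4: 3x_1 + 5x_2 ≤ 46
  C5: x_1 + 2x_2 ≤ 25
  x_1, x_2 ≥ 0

(0, 0), (5.2, 0), (2, 8), (0, 9.2)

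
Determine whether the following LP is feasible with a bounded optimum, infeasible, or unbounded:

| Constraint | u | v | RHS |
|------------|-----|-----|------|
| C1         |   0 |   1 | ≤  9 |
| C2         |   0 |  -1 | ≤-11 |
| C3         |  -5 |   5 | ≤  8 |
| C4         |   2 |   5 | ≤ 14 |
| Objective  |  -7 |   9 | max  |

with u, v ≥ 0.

Infeasible (no feasible solution exists)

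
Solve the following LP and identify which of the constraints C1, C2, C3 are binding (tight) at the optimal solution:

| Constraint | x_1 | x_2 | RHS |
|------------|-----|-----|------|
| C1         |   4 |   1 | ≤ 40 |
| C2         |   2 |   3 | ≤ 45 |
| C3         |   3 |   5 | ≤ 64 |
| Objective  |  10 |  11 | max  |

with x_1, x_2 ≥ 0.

At x_1 = 8, x_2 = 8, compute slack b - a·x for each constraint:
  C1: 40 − 40 = 0  (binding)
  C2: 45 − 40 = 5  (slack)
  C3: 64 − 64 = 0  (binding)

Optimal: x_1 = 8, x_2 = 8
Binding: C1, C3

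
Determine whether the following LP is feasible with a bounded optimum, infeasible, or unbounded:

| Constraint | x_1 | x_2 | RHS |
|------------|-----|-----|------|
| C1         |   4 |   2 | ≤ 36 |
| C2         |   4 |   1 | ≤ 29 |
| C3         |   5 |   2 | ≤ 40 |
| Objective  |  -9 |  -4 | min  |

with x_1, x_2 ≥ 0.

Feasible with a bounded optimal solution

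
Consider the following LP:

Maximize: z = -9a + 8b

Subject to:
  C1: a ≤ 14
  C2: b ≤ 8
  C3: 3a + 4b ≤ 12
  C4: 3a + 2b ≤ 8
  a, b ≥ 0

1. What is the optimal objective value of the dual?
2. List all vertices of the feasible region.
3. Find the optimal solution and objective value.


1. 24
2. (0, 0), (2.667, 0), (1.333, 2), (0, 3)
3. a = 0, b = 3, z = 24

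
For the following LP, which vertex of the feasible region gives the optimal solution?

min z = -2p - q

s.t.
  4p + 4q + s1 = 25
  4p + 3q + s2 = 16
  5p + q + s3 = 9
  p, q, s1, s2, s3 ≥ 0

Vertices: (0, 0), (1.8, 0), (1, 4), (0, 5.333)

Evaluate the objective at each vertex of the feasible region:
  z(0, 0) = 0
  z(1.8, 0) = -3.6
  z(1, 4) = -6  ←
  z(0, 5.333) = -5.333
The minimum is at p = 1, q = 4.

(1, 4)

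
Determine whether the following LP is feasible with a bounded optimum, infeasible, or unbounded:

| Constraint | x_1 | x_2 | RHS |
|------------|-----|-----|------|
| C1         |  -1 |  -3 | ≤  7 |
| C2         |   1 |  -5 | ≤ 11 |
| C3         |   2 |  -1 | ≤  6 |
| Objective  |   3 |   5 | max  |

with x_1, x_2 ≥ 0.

Unbounded (objective can increase without bound)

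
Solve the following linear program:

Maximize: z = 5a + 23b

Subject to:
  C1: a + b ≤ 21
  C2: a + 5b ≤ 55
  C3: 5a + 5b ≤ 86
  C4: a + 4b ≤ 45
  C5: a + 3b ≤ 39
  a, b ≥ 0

Evaluate the objective at each vertex of the feasible region:
  z(0, 0) = 0
  z(17.2, 0) = 86
  z(7.933, 9.267) = 252.8
  z(5, 10) = 255  ←
  z(0, 11) = 253
The maximum is at a = 5, b = 10.

a = 5, b = 10, z = 255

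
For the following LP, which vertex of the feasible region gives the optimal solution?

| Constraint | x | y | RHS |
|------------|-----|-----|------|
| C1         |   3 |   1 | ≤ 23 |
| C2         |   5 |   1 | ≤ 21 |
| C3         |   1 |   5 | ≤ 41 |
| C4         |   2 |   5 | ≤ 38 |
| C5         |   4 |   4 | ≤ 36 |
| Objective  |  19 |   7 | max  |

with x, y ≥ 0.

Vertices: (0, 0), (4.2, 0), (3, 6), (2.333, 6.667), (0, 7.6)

Evaluate the objective at each vertex of the feasible region:
  z(0, 0) = 0
  z(4.2, 0) = 79.8
  z(3, 6) = 99  ←
  z(2.333, 6.667) = 91
  z(0, 7.6) = 53.2
The maximum is at x = 3, y = 6.

(3, 6)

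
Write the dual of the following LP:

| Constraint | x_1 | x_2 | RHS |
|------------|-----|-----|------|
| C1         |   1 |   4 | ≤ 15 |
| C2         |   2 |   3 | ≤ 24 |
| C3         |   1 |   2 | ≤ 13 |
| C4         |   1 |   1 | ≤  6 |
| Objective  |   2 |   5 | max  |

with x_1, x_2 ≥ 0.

Primal max cᵀx s.t. Ax ≤ b, x ≥ 0  →  Dual min bᵀy s.t. Aᵀy ≥ c, y ≥ 0.

Minimize: z = 15y1 + 24y2 + 13y3 + 6y4

Subject to:
  y1 + 2y2 + y3 + y4 ≥ 2
  4y1 + 3y2 + 2y3 + y4 ≥ 5
  y1, y2, y3, y4 ≥ 0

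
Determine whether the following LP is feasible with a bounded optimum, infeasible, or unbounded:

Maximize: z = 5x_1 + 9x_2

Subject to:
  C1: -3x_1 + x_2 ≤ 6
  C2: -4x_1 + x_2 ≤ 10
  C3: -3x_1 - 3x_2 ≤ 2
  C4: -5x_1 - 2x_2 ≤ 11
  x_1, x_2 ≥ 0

Unbounded (objective can increase without bound)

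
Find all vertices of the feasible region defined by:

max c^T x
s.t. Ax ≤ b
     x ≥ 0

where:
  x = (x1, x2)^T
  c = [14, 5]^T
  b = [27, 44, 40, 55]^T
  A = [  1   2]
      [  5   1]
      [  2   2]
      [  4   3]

(0, 0), (8.8, 0), (7, 9), (5.8, 10.6), (0, 13.5)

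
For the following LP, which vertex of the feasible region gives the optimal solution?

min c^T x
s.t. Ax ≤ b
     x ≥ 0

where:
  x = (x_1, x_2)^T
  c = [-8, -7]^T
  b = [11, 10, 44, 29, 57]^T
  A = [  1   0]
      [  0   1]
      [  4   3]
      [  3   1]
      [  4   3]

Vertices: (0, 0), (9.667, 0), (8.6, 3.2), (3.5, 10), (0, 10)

Evaluate the objective at each vertex of the feasible region:
  z(0, 0) = 0
  z(9.667, 0) = -77.33
  z(8.6, 3.2) = -91.2
  z(3.5, 10) = -98  ←
  z(0, 10) = -70
The minimum is at x_1 = 3.5, x_2 = 10.

(3.5, 10)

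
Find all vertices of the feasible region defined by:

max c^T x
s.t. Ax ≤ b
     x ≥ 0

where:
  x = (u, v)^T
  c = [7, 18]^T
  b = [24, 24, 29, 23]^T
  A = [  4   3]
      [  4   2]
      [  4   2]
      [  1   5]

(0, 0), (6, 0), (3, 4), (0, 4.6)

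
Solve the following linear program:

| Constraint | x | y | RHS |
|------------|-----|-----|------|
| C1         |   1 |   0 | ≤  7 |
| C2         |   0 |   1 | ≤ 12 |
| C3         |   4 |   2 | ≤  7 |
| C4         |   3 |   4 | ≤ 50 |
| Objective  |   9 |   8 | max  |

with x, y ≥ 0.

Evaluate the objective at each vertex of the feasible region:
  z(0, 0) = 0
  z(1.75, 0) = 15.75
  z(0, 3.5) = 28  ←
The maximum is at x = 0, y = 3.5.

x = 0, y = 3.5, z = 28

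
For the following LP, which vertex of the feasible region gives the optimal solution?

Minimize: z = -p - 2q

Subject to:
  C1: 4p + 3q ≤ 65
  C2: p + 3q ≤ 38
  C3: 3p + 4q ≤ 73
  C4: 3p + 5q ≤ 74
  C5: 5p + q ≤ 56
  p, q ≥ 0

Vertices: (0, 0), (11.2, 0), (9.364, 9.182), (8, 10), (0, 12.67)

Evaluate the objective at each vertex of the feasible region:
  z(0, 0) = 0
  z(11.2, 0) = -11.2
  z(9.364, 9.182) = -27.73
  z(8, 10) = -28  ←
  z(0, 12.67) = -25.33
The minimum is at p = 8, q = 10.

(8, 10)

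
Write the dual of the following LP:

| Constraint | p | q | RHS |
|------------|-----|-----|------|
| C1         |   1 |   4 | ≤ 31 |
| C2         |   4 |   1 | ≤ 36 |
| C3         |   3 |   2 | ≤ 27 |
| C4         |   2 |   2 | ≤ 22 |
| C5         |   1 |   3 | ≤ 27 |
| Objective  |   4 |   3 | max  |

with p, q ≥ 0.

Primal max cᵀx s.t. Ax ≤ b, x ≥ 0  →  Dual min bᵀy s.t. Aᵀy ≥ c, y ≥ 0.

Minimize: z = 31y1 + 36y2 + 27y3 + 22y4 + 27y5

Subject to:
  y1 + 4y2 + 3y3 + 2y4 + y5 ≥ 4
  4y1 + y2 + 2y3 + 2y4 + 3y5 ≥ 3
  y1, y2, y3, y4, y5 ≥ 0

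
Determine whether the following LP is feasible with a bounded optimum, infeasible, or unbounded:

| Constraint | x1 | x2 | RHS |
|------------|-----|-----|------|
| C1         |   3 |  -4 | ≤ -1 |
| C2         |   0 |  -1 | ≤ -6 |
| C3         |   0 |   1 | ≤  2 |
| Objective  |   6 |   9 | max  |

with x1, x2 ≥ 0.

Infeasible (no feasible solution exists)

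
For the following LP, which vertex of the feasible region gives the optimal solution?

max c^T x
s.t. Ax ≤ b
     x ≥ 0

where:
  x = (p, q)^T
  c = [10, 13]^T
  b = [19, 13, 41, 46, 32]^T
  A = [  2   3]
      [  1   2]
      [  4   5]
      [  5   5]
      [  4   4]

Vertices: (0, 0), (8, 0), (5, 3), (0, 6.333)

Evaluate the objective at each vertex of the feasible region:
  z(0, 0) = 0
  z(8, 0) = 80
  z(5, 3) = 89  ←
  z(0, 6.333) = 82.33
The maximum is at p = 5, q = 3.

(5, 3)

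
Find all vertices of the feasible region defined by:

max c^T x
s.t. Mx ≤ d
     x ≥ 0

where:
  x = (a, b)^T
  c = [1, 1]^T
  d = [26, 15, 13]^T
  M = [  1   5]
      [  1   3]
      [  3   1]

(0, 0), (4.333, 0), (3, 4), (0, 5)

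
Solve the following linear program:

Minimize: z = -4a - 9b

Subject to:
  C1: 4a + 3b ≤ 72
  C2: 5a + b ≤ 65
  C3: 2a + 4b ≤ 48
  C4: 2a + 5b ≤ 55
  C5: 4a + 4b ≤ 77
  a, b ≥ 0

Evaluate the objective at each vertex of the feasible region:
  z(0, 0) = 0
  z(13, 0) = -52
  z(11.78, 6.111) = -102.1
  z(10, 7) = -103  ←
  z(0, 11) = -99
The minimum is at a = 10, b = 7.

a = 10, b = 7, z = -103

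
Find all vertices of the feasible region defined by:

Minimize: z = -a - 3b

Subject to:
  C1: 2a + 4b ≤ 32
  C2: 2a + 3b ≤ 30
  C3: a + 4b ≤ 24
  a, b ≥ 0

(0, 0), (15, 0), (12, 2), (8, 4), (0, 6)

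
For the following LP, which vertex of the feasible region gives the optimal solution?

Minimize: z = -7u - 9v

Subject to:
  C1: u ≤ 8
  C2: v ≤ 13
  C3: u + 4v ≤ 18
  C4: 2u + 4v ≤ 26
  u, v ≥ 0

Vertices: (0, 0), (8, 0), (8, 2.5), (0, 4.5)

Evaluate the objective at each vertex of the feasible region:
  z(0, 0) = 0
  z(8, 0) = -56
  z(8, 2.5) = -78.5  ←
  z(0, 4.5) = -40.5
The minimum is at u = 8, v = 2.5.

(8, 2.5)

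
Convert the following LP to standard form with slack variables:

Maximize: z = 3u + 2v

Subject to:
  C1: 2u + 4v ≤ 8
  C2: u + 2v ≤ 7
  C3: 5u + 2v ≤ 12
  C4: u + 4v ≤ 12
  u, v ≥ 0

max z = 3u + 2v

s.t.
  2u + 4v + s1 = 8
  u + 2v + s2 = 7
  5u + 2v + s3 = 12
  u + 4v + s4 = 12
  u, v, s1, s2, s3, s4 ≥ 0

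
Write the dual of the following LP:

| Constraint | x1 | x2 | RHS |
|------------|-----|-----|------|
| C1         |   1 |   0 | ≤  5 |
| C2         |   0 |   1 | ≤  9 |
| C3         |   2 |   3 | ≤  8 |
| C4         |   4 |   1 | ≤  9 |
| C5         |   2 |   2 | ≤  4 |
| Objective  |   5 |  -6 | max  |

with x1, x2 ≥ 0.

Primal max cᵀx s.t. Ax ≤ b, x ≥ 0  →  Dual min bᵀy s.t. Aᵀy ≥ c, y ≥ 0.

Minimize: z = 5y1 + 9y2 + 8y3 + 9y4 + 4y5

Subject to:
  y1 + 2y3 + 4y4 + 2y5 ≥ 5
  y2 + 3y3 + y4 + 2y5 ≥ -6
  y1, y2, y3, y4, y5 ≥ 0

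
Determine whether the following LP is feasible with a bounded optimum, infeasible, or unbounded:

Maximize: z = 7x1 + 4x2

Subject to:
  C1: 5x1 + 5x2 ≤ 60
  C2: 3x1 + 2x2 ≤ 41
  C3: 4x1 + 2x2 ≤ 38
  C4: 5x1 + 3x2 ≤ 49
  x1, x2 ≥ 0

Feasible with a bounded optimal solution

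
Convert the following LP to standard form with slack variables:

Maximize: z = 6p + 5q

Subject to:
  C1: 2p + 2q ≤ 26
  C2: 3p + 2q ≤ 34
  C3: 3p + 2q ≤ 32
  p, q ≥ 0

max z = 6p + 5q

s.t.
  2p + 2q + s1 = 26
  3p + 2q + s2 = 34
  3p + 2q + s3 = 32
  p, q, s1, s2, s3 ≥ 0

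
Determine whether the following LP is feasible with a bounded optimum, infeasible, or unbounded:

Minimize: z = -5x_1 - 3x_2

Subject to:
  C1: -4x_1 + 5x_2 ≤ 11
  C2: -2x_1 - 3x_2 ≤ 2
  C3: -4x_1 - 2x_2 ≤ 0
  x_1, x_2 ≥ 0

Unbounded (objective can decrease without bound)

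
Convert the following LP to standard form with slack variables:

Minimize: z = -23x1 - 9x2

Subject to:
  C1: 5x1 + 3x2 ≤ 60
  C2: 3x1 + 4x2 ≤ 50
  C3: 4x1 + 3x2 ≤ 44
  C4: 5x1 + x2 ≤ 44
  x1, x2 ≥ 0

min z = -23x1 - 9x2

s.t.
  5x1 + 3x2 + s1 = 60
  3x1 + 4x2 + s2 = 50
  4x1 + 3x2 + s3 = 44
  5x1 + x2 + s4 = 44
  x1, x2, s1, s2, s3, s4 ≥ 0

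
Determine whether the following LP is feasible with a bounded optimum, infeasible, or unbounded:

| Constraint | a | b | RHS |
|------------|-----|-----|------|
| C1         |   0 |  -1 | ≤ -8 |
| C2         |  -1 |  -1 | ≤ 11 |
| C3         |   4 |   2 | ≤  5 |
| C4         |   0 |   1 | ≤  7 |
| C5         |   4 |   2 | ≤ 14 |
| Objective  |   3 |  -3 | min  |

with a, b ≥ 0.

Infeasible (no feasible solution exists)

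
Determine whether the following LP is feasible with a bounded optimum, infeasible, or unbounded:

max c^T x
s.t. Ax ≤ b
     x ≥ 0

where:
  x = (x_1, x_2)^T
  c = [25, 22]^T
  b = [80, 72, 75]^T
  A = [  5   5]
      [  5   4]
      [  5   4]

Feasible with a bounded optimal solution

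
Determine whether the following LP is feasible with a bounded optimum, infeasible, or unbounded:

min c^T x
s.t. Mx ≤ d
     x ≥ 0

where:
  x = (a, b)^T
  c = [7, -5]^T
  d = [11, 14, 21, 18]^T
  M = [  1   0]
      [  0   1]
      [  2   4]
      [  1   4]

Feasible with a bounded optimal solution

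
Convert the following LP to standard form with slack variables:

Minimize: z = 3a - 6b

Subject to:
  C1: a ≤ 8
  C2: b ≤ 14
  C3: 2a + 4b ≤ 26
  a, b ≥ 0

min z = 3a - 6b

s.t.
  a + s1 = 8
  b + s2 = 14
  2a + 4b + s3 = 26
  a, b, s1, s2, s3 ≥ 0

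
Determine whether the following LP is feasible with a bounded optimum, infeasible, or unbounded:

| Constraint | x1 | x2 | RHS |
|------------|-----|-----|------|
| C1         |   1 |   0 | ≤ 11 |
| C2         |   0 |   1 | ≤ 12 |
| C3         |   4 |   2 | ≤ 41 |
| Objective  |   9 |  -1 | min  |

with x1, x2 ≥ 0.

Feasible with a bounded optimal solution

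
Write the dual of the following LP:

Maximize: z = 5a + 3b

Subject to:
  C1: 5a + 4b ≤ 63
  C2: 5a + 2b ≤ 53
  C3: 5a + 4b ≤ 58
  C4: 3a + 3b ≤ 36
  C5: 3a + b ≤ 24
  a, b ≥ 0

Primal max cᵀx s.t. Ax ≤ b, x ≥ 0  →  Dual min bᵀy s.t. Aᵀy ≥ c, y ≥ 0.

Minimize: z = 63y1 + 53y2 + 58y3 + 36y4 + 24y5

Subject to:
  5y1 + 5y2 + 5y3 + 3y4 + 3y5 ≥ 5
  4y1 + 2y2 + 4y3 + 3y4 + y5 ≥ 3
  y1, y2, y3, y4, y5 ≥ 0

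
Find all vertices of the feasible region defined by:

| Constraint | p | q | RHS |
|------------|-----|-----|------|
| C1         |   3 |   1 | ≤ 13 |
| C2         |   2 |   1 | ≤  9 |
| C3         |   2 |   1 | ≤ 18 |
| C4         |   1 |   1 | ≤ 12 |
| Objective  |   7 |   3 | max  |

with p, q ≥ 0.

(0, 0), (4.333, 0), (4, 1), (0, 9)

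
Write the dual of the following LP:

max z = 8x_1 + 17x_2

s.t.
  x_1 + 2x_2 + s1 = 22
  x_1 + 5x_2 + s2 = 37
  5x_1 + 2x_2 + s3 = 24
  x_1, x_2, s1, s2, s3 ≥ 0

Primal max cᵀx s.t. Ax ≤ b, x ≥ 0  →  Dual min bᵀy s.t. Aᵀy ≥ c, y ≥ 0.

Minimize: z = 22y1 + 37y2 + 24y3

Subject to:
  y1 + y2 + 5y3 ≥ 8
  2y1 + 5y2 + 2y3 ≥ 17
  y1, y2, y3 ≥ 0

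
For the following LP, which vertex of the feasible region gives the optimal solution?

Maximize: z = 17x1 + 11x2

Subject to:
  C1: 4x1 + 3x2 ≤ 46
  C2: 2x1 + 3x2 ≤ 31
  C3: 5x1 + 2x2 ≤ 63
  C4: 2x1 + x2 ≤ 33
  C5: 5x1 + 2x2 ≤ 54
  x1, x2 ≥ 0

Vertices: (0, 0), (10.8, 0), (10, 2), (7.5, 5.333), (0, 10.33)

Evaluate the objective at each vertex of the feasible region:
  z(0, 0) = 0
  z(10.8, 0) = 183.6
  z(10, 2) = 192  ←
  z(7.5, 5.333) = 186.2
  z(0, 10.33) = 113.7
The maximum is at x1 = 10, x2 = 2.

(10, 2)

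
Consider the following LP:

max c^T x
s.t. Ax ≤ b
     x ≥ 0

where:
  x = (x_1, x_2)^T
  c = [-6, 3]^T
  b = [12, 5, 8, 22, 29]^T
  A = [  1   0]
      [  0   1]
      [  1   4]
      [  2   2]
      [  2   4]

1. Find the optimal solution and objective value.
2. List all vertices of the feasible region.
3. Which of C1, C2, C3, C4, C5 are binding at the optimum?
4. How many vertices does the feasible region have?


1. x_1 = 0, x_2 = 2, z = 6
2. (0, 0), (8, 0), (0, 2)
3. C3
4. 3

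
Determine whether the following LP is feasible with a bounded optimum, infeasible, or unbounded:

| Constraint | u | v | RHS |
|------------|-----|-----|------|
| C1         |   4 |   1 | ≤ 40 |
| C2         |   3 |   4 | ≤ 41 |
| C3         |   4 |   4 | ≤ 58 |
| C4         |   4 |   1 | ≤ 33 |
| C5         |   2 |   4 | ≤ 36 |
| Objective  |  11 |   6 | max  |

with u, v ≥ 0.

Feasible with a bounded optimal solution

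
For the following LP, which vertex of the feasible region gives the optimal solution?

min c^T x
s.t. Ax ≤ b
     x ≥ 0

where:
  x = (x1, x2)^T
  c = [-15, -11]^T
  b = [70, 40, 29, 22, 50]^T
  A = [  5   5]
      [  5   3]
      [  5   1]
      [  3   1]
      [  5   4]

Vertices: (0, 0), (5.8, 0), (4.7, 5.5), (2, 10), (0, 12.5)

Evaluate the objective at each vertex of the feasible region:
  z(0, 0) = 0
  z(5.8, 0) = -87
  z(4.7, 5.5) = -131
  z(2, 10) = -140  ←
  z(0, 12.5) = -137.5
The minimum is at x1 = 2, x2 = 10.

(2, 10)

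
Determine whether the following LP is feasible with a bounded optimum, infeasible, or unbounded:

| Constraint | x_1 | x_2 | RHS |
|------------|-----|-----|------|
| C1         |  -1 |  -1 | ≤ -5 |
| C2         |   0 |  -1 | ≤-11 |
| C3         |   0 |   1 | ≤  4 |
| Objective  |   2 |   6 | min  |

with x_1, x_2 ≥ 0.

Infeasible (no feasible solution exists)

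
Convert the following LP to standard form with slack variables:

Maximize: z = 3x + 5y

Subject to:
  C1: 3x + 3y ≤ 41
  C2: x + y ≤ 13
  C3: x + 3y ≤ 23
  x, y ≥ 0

max z = 3x + 5y

s.t.
  3x + 3y + s1 = 41
  x + y + s2 = 13
  x + 3y + s3 = 23
  x, y, s1, s2, s3 ≥ 0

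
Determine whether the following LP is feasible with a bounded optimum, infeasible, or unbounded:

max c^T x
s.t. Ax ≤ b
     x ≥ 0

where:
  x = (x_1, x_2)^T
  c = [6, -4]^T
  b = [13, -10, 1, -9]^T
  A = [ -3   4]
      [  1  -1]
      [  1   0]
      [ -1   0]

Infeasible (no feasible solution exists)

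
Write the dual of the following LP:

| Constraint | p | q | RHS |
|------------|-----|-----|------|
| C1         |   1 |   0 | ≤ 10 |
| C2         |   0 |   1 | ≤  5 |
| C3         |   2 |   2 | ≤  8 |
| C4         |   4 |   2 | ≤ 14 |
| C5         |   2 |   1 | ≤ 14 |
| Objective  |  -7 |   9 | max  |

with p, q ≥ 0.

Primal max cᵀx s.t. Ax ≤ b, x ≥ 0  →  Dual min bᵀy s.t. Aᵀy ≥ c, y ≥ 0.

Minimize: z = 10y1 + 5y2 + 8y3 + 14y4 + 14y5

Subject to:
  y1 + 2y3 + 4y4 + 2y5 ≥ -7
  y2 + 2y3 + 2y4 + y5 ≥ 9
  y1, y2, y3, y4, y5 ≥ 0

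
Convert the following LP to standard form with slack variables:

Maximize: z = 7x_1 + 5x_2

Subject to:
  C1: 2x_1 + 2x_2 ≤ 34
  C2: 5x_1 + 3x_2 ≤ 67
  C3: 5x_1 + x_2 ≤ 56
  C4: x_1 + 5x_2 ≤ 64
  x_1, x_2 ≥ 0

max z = 7x_1 + 5x_2

s.t.
  2x_1 + 2x_2 + s1 = 34
  5x_1 + 3x_2 + s2 = 67
  5x_1 + x_2 + s3 = 56
  x_1 + 5x_2 + s4 = 64
  x_1, x_2, s1, s2, s3, s4 ≥ 0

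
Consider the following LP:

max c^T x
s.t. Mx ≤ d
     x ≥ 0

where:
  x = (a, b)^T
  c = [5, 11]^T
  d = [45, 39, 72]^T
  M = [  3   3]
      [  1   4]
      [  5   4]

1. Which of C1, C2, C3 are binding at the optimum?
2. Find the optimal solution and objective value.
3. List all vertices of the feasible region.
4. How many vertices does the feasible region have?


1. C1, C2
2. a = 7, b = 8, z = 123
3. (0, 0), (14.4, 0), (12, 3), (7, 8), (0, 9.75)
4. 5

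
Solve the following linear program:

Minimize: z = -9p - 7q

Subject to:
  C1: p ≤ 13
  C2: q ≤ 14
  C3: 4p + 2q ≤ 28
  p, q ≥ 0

Evaluate the objective at each vertex of the feasible region:
  z(0, 0) = 0
  z(7, 0) = -63
  z(0, 14) = -98  ←
The minimum is at p = 0, q = 14.

p = 0, q = 14, z = -98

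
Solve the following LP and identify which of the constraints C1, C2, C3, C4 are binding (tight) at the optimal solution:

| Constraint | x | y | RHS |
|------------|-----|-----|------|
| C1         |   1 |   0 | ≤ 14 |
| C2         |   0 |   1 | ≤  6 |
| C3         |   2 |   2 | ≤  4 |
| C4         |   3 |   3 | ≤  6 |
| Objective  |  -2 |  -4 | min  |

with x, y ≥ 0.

At x = 0, y = 2, compute slack b - a·x for each constraint:
  C1: 14 − 0 = 14  (slack)
  C2: 6 − 2 = 4  (slack)
  C3: 4 − 4 = 0  (binding)
  C4: 6 − 6 = 0  (binding)

Optimal: x = 0, y = 2
Binding: C3, C4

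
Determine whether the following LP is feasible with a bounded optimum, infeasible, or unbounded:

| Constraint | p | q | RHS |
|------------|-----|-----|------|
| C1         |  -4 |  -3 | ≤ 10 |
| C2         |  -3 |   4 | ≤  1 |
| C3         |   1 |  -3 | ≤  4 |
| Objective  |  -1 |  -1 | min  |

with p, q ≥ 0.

Unbounded (objective can decrease without bound)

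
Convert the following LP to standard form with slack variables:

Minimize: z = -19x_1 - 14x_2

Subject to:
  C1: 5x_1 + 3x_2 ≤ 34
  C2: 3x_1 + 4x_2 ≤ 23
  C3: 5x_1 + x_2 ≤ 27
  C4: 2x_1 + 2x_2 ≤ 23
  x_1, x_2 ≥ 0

min z = -19x_1 - 14x_2

s.t.
  5x_1 + 3x_2 + s1 = 34
  3x_1 + 4x_2 + s2 = 23
  5x_1 + x_2 + s3 = 27
  2x_1 + 2x_2 + s4 = 23
  x_1, x_2, s1, s2, s3, s4 ≥ 0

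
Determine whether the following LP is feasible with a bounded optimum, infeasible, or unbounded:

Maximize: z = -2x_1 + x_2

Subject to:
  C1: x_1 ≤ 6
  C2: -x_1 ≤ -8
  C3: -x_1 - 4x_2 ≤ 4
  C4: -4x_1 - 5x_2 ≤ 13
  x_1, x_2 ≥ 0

Infeasible (no feasible solution exists)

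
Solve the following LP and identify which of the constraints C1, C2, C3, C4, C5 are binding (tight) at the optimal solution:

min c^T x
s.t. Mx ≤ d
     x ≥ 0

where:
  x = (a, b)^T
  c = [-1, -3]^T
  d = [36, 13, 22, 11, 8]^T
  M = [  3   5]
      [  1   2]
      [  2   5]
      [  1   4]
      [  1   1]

At a = 7, b = 1, compute slack b - a·x for each constraint:
  C1: 36 − 26 = 10  (slack)
  C2: 13 − 9 = 4  (slack)
  C3: 22 − 19 = 3  (slack)
  C4: 11 − 11 = 0  (binding)
  C5: 8 − 8 = 0  (binding)

Optimal: a = 7, b = 1
Binding: C4, C5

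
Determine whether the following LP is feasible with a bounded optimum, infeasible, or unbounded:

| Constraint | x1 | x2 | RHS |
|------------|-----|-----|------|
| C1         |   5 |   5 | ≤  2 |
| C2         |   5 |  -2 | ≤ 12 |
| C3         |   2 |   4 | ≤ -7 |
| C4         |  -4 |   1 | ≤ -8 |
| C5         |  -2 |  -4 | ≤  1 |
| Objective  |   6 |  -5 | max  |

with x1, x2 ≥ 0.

Infeasible (no feasible solution exists)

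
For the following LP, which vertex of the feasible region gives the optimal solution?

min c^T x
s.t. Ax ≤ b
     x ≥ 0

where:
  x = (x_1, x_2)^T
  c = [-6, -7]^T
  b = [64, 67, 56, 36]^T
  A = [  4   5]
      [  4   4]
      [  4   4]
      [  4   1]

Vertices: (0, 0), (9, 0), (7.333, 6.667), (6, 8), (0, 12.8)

Evaluate the objective at each vertex of the feasible region:
  z(0, 0) = 0
  z(9, 0) = -54
  z(7.333, 6.667) = -90.67
  z(6, 8) = -92  ←
  z(0, 12.8) = -89.6
The minimum is at x_1 = 6, x_2 = 8.

(6, 8)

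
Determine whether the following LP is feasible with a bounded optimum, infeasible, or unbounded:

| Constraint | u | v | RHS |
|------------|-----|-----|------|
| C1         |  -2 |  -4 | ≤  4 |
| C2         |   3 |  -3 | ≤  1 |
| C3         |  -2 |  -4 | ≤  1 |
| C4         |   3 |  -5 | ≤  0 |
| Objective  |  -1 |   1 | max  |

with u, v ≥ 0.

Unbounded (objective can increase without bound)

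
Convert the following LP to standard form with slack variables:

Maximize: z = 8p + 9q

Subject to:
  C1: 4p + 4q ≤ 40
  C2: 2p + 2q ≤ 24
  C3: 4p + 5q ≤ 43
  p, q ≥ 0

max z = 8p + 9q

s.t.
  4p + 4q + s1 = 40
  2p + 2q + s2 = 24
  4p + 5q + s3 = 43
  p, q, s1, s2, s3 ≥ 0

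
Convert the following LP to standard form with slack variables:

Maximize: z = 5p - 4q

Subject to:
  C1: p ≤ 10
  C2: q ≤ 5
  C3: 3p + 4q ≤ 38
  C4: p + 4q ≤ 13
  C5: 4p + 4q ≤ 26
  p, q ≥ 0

max z = 5p - 4q

s.t.
  p + s1 = 10
  q + s2 = 5
  3p + 4q + s3 = 38
  p + 4q + s4 = 13
  4p + 4q + s5 = 26
  p, q, s1, s2, s3, s4, s5 ≥ 0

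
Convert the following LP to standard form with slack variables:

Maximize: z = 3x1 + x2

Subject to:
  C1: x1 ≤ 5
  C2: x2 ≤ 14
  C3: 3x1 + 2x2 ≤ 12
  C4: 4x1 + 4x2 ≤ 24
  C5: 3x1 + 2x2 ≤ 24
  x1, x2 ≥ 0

max z = 3x1 + x2

s.t.
  x1 + s1 = 5
  x2 + s2 = 14
  3x1 + 2x2 + s3 = 12
  4x1 + 4x2 + s4 = 24
  3x1 + 2x2 + s5 = 24
  x1, x2, s1, s2, s3, s4, s5 ≥ 0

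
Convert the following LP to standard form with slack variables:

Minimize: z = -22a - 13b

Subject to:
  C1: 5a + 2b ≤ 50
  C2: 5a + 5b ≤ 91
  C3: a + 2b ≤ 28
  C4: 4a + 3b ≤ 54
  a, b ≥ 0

min z = -22a - 13b

s.t.
  5a + 2b + s1 = 50
  5a + 5b + s2 = 91
  a + 2b + s3 = 28
  4a + 3b + s4 = 54
  a, b, s1, s2, s3, s4 ≥ 0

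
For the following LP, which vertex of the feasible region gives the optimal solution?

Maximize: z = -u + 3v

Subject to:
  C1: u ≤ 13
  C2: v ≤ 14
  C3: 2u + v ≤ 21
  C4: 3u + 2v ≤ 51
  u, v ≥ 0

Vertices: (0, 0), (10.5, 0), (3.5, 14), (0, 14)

Evaluate the objective at each vertex of the feasible region:
  z(0, 0) = 0
  z(10.5, 0) = -10.5
  z(3.5, 14) = 38.5
  z(0, 14) = 42  ←
The maximum is at u = 0, v = 14.

(0, 14)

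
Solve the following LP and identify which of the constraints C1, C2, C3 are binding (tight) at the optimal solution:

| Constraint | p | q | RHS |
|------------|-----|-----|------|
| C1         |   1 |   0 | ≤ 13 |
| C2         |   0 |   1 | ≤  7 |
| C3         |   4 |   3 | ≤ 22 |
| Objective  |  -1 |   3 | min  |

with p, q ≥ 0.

At p = 5.5, q = 0, compute slack b - a·x for each constraint:
  C1: 13 − 5.5 = 7.5  (slack)
  C2: 7 − 0 = 7  (slack)
  C3: 22 − 22 = 0  (binding)

Optimal: p = 5.5, q = 0
Binding: C3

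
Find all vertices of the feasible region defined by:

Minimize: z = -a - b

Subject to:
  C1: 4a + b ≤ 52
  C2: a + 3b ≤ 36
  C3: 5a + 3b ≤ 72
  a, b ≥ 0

(0, 0), (13, 0), (12, 4), (9, 9), (0, 12)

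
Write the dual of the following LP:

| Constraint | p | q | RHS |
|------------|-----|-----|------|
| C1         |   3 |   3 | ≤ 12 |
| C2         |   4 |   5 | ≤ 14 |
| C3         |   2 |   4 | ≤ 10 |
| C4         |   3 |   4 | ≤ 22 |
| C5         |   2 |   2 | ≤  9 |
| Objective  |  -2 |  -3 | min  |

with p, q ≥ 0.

Primal min cᵀx s.t. Ax ≤ b, x ≥ 0  →  Dual max −bᵀy s.t. Aᵀy ≥ −c, y ≥ 0.

Maximize: z = -12y1 - 14y2 - 10y3 - 22y4 - 9y5

Subject to:
  3y1 + 4y2 + 2y3 + 3y4 + 2y5 ≥ 2
  3y1 + 5y2 + 4y3 + 4y4 + 2y5 ≥ 3
  y1, y2, y3, y4, y5 ≥ 0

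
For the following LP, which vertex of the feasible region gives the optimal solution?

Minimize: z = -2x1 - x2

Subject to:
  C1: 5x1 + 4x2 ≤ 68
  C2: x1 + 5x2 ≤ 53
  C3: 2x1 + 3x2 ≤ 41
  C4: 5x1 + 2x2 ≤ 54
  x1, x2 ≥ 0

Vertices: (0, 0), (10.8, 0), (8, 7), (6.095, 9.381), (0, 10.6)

Evaluate the objective at each vertex of the feasible region:
  z(0, 0) = 0
  z(10.8, 0) = -21.6
  z(8, 7) = -23  ←
  z(6.095, 9.381) = -21.57
  z(0, 10.6) = -10.6
The minimum is at x1 = 8, x2 = 7.

(8, 7)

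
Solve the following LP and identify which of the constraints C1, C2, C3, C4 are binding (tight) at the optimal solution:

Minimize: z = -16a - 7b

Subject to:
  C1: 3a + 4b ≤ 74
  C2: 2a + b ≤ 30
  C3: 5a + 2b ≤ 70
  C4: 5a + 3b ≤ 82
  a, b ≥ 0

At a = 10, b = 10, compute slack b - a·x for each constraint:
  C1: 74 − 70 = 4  (slack)
  C2: 30 − 30 = 0  (binding)
  C3: 70 − 70 = 0  (binding)
  C4: 82 − 80 = 2  (slack)

Optimal: a = 10, b = 10
Binding: C2, C3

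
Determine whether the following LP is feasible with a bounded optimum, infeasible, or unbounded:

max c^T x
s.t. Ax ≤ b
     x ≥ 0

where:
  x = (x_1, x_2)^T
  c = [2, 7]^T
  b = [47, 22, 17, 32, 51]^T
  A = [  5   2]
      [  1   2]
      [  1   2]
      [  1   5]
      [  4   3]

Feasible with a bounded optimal solution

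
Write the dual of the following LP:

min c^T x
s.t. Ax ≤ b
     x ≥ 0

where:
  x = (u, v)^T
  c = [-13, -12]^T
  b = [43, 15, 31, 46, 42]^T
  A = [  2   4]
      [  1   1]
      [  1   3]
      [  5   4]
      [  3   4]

Primal min cᵀx s.t. Ax ≤ b, x ≥ 0  →  Dual max −bᵀy s.t. Aᵀy ≥ −c, y ≥ 0.

Maximize: z = -43y1 - 15y2 - 31y3 - 46y4 - 42y5

Subject to:
  2y1 + y2 + y3 + 5y4 + 3y5 ≥ 13
  4y1 + y2 + 3y3 + 4y4 + 4y5 ≥ 12
  y1, y2, y3, y4, y5 ≥ 0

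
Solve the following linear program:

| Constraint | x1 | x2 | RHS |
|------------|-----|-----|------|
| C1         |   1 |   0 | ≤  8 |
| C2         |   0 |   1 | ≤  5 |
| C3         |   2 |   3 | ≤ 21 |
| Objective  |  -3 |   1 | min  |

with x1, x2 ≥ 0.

Evaluate the objective at each vertex of the feasible region:
  z(0, 0) = 0
  z(8, 0) = -24  ←
  z(8, 1.667) = -22.33
  z(3, 5) = -4
  z(0, 5) = 5
The minimum is at x1 = 8, x2 = 0.

x1 = 8, x2 = 0, z = -24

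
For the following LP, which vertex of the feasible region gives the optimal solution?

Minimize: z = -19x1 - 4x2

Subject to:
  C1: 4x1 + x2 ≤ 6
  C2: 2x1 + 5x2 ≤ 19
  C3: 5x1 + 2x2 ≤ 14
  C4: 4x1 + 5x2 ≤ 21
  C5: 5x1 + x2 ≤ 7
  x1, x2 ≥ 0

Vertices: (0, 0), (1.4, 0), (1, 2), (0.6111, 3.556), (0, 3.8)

Evaluate the objective at each vertex of the feasible region:
  z(0, 0) = 0
  z(1.4, 0) = -26.6
  z(1, 2) = -27  ←
  z(0.6111, 3.556) = -25.83
  z(0, 3.8) = -15.2
The minimum is at x1 = 1, x2 = 2.

(1, 2)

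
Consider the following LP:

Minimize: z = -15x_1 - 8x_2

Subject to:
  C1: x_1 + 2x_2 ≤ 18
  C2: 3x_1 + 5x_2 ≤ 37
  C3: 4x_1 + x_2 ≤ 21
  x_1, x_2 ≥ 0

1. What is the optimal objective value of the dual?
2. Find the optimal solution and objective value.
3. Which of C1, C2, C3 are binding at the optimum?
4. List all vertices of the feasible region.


1. -100
2. x_1 = 4, x_2 = 5, z = -100
3. C2, C3
4. (0, 0), (5.25, 0), (4, 5), (0, 7.4)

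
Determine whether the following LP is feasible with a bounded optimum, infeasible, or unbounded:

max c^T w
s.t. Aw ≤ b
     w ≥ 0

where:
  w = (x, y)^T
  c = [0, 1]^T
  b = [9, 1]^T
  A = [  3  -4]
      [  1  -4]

Unbounded (objective can increase without bound)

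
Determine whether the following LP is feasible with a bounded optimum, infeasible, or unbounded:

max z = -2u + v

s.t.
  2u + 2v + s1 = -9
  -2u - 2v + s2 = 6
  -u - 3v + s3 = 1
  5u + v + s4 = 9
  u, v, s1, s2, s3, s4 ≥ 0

Infeasible (no feasible solution exists)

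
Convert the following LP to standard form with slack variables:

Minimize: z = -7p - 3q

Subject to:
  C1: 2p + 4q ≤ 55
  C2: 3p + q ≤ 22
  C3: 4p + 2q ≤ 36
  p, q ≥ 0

min z = -7p - 3q

s.t.
  2p + 4q + s1 = 55
  3p + q + s2 = 22
  4p + 2q + s3 = 36
  p, q, s1, s2, s3 ≥ 0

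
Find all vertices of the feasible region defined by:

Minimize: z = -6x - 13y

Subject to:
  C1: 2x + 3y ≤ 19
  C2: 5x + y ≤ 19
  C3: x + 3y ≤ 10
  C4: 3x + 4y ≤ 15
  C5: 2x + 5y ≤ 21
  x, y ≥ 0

(0, 0), (3.8, 0), (3.588, 1.059), (1, 3), (0, 3.333)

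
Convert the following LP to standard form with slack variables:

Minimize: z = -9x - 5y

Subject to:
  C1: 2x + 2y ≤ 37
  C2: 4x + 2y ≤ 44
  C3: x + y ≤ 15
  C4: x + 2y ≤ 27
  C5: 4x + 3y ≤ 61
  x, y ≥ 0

min z = -9x - 5y

s.t.
  2x + 2y + s1 = 37
  4x + 2y + s2 = 44
  x + y + s3 = 15
  x + 2y + s4 = 27
  4x + 3y + s5 = 61
  x, y, s1, s2, s3, s4, s5 ≥ 0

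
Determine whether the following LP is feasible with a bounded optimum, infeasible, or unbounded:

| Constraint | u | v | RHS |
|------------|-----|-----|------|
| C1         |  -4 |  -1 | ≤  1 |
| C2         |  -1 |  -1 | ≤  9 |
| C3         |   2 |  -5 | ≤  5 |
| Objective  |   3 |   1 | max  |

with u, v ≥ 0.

Unbounded (objective can increase without bound)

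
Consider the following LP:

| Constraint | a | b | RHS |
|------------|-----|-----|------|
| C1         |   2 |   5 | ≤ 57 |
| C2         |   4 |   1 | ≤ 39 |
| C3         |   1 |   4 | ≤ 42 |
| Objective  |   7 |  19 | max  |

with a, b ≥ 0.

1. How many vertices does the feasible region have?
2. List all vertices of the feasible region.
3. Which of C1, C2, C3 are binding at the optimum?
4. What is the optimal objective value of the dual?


1. 5
2. (0, 0), (9.75, 0), (7.667, 8.333), (6, 9), (0, 10.5)
3. C1, C3
4. 213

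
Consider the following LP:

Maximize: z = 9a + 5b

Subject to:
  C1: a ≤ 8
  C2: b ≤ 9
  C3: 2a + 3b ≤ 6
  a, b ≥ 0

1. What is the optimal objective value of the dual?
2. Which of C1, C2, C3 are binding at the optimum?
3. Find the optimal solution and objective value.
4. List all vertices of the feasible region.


1. 27
2. C3
3. a = 3, b = 0, z = 27
4. (0, 0), (3, 0), (0, 2)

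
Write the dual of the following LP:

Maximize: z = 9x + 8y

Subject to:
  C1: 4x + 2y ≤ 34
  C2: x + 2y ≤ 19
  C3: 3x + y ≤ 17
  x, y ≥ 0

Primal max cᵀx s.t. Ax ≤ b, x ≥ 0  →  Dual min bᵀy s.t. Aᵀy ≥ c, y ≥ 0.

Minimize: z = 34y1 + 19y2 + 17y3

Subject to:
  4y1 + y2 + 3y3 ≥ 9
  2y1 + 2y2 + y3 ≥ 8
  y1, y2, y3 ≥ 0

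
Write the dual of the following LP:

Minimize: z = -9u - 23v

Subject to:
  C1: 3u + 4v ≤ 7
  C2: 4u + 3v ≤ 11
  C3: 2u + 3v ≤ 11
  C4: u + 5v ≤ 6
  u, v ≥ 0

Primal min cᵀx s.t. Ax ≤ b, x ≥ 0  →  Dual max −bᵀy s.t. Aᵀy ≥ −c, y ≥ 0.

Maximize: z = -7y1 - 11y2 - 11y3 - 6y4

Subject to:
  3y1 + 4y2 + 2y3 + y4 ≥ 9
  4y1 + 3y2 + 3y3 + 5y4 ≥ 23
  y1, y2, y3, y4 ≥ 0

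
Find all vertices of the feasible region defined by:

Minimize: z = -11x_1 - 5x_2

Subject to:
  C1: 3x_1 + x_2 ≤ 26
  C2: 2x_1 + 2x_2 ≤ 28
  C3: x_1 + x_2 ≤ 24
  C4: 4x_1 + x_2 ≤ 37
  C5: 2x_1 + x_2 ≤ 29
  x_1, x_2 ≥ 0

(0, 0), (8.667, 0), (6, 8), (0, 14)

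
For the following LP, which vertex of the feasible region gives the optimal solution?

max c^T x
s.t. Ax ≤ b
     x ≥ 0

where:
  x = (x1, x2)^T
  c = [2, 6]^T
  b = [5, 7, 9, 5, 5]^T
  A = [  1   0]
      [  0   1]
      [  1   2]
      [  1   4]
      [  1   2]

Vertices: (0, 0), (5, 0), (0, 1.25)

Evaluate the objective at each vertex of the feasible region:
  z(0, 0) = 0
  z(5, 0) = 10  ←
  z(0, 1.25) = 7.5
The maximum is at x1 = 5, x2 = 0.

(5, 0)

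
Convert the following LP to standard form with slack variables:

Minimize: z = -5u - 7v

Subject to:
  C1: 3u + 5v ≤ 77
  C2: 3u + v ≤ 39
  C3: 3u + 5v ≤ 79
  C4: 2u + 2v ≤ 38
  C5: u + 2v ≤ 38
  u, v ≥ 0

min z = -5u - 7v

s.t.
  3u + 5v + s1 = 77
  3u + v + s2 = 39
  3u + 5v + s3 = 79
  2u + 2v + s4 = 38
  u + 2v + s5 = 38
  u, v, s1, s2, s3, s4, s5 ≥ 0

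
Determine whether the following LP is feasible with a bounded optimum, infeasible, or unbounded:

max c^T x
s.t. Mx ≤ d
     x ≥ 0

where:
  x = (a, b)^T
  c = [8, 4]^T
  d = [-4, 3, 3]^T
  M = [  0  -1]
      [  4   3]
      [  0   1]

Infeasible (no feasible solution exists)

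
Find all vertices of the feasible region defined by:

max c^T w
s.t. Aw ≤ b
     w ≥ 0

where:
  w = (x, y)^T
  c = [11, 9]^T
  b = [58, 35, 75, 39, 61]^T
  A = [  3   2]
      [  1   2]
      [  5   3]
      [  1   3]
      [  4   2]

(0, 0), (15, 0), (9, 10), (0, 13)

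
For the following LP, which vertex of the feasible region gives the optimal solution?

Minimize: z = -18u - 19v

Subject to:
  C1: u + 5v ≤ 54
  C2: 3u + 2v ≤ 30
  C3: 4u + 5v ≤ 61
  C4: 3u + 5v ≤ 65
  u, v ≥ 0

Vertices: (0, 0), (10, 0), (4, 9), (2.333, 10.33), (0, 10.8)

Evaluate the objective at each vertex of the feasible region:
  z(0, 0) = 0
  z(10, 0) = -180
  z(4, 9) = -243  ←
  z(2.333, 10.33) = -238.3
  z(0, 10.8) = -205.2
The minimum is at u = 4, v = 9.

(4, 9)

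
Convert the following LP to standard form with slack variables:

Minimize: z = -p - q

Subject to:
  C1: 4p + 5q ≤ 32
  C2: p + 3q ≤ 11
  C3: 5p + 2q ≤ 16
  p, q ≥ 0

min z = -p - q

s.t.
  4p + 5q + s1 = 32
  p + 3q + s2 = 11
  5p + 2q + s3 = 16
  p, q, s1, s2, s3 ≥ 0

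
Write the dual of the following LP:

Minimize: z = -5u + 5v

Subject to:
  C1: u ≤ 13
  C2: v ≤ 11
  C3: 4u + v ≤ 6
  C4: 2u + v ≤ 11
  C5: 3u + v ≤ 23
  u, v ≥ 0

Primal min cᵀx s.t. Ax ≤ b, x ≥ 0  →  Dual max −bᵀy s.t. Aᵀy ≥ −c, y ≥ 0.

Maximize: z = -13y1 - 11y2 - 6y3 - 11y4 - 23y5

Subject to:
  y1 + 4y3 + 2y4 + 3y5 ≥ 5
  y2 + y3 + y4 + y5 ≥ -5
  y1, y2, y3, y4, y5 ≥ 0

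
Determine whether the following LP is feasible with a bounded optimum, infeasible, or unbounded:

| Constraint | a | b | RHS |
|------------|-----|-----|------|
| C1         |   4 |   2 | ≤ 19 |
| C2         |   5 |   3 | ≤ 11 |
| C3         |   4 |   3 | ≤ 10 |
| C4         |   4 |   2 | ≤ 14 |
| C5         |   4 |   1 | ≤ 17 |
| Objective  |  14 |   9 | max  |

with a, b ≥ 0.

Feasible with a bounded optimal solution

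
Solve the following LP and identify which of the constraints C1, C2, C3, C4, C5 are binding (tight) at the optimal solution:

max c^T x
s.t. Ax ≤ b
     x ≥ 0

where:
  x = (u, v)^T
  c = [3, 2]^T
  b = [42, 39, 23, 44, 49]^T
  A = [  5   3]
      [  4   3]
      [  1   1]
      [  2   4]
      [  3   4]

At u = 3, v = 9, compute slack b - a·x for each constraint:
  C1: 42 − 42 = 0  (binding)
  C2: 39 − 39 = 0  (binding)
  C3: 23 − 12 = 11  (slack)
  C4: 44 − 42 = 2  (slack)
  C5: 49 − 45 = 4  (slack)

Optimal: u = 3, v = 9
Binding: C1, C2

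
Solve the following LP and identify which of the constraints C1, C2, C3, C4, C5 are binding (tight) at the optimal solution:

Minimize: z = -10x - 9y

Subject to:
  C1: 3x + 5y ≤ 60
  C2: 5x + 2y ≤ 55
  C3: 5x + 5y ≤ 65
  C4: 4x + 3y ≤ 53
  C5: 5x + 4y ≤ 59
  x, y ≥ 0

At x = 7, y = 6, compute slack b - a·x for each constraint:
  C1: 60 − 51 = 9  (slack)
  C2: 55 − 47 = 8  (slack)
  C3: 65 − 65 = 0  (binding)
  C4: 53 − 46 = 7  (slack)
  C5: 59 − 59 = 0  (binding)

Optimal: x = 7, y = 6
Binding: C3, C5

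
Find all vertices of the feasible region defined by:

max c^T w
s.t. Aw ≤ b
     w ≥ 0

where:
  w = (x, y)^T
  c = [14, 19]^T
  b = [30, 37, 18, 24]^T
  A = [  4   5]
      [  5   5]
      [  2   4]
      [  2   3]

(0, 0), (7.4, 0), (7, 0.4), (5, 2), (0, 4.5)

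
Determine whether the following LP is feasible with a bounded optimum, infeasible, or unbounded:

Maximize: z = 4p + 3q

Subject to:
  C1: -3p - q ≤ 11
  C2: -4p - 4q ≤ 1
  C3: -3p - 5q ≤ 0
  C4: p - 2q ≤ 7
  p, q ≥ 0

Unbounded (objective can increase without bound)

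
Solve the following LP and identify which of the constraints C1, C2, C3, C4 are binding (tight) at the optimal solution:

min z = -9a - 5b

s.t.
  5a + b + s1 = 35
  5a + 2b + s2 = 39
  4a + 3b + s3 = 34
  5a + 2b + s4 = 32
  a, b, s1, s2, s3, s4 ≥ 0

At a = 4, b = 6, compute slack b - a·x for each constraint:
  C1: 35 − 26 = 9  (slack)
  C2: 39 − 32 = 7  (slack)
  C3: 34 − 34 = 0  (binding)
  C4: 32 − 32 = 0  (binding)

Optimal: a = 4, b = 6
Binding: C3, C4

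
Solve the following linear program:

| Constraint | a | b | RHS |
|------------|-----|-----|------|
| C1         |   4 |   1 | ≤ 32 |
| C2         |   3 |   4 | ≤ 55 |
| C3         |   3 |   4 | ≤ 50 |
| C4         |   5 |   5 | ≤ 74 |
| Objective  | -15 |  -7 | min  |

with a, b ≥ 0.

Evaluate the objective at each vertex of the feasible region:
  z(0, 0) = 0
  z(8, 0) = -120
  z(6, 8) = -146  ←
  z(0, 12.5) = -87.5
The minimum is at a = 6, b = 8.

a = 6, b = 8, z = -146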